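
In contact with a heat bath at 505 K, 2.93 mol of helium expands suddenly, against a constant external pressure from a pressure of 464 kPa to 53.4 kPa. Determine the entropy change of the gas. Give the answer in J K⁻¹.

Entropy is a state function, so ΔS_gas depends only on the end states.
For an isothermal ideal gas ΔS_gas = nR ln(P₁/P₂) = 2.93 × 8.314 × ln(464/53.4) = 52.7 J/K.

ΔS_gas = 52.7 J/K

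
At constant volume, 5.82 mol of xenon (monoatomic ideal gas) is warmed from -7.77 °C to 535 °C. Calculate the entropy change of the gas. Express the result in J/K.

ΔS = 80.8 J/K

In kelvin: T₁ = 265.38 K, T₂ = 808.15 K. At constant volume, ΔS = nC_V ln(T₂/T₁) with C_V = 3R/2 = 12.47 J mol⁻¹ K⁻¹.
ΔS = 5.82 × 12.47 × ln(808.15/265.38) = 80.8 J/K.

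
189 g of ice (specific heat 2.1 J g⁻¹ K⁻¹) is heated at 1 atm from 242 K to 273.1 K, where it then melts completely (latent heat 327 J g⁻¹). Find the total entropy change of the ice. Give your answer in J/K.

ΔS = 274 J/K

Warming step: ΔS₁ = m c ln(T_tr/T_i) = 189 × 2.1 × ln(273.1/242) = 47.99 J/K.
Phase change: ΔS₂ = +mL/T_tr = 189 × 327 / 273.1 = 226.3 J/K.
ΔS_total = (47.99) + (226.3) = 274 J/K.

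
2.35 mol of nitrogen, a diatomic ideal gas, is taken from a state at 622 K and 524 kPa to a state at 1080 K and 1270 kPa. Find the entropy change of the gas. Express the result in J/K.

ΔS = 20.4 J/K

ΔS = nC_p ln(T₂/T₁) − nR ln(P₂/P₁), with C_p = 7R/2 = 29.1 J mol⁻¹ K⁻¹ for a diatomic ideal gas.
ΔS = 2.35 × [29.1 × ln(1080/622) − 8.314 × ln(1270/524)] = 20.4 J/K.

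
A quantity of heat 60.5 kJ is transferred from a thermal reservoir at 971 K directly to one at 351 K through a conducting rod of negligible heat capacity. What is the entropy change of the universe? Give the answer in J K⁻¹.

ΔS_hot = −Q/T_H = −60500/971 = -62.31 J/K and ΔS_cold = +Q/T_C = 60500/351 = 172.4 J/K.
ΔS_total = -62.31 + 172.4 = 110 J/K, positive as the second law requires.

ΔS_total = 110 J/K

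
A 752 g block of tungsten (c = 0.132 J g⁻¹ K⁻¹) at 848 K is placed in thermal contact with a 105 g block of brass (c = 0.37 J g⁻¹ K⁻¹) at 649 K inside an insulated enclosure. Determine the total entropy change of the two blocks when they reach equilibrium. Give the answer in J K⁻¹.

ΔS_total = 0.959 J/K

Energy balance: T_f = (m₁c₁T₁ + m₂c₂T₂)/(m₁c₁ + m₂c₂) = 792.02 K.
ΔS₁ = m₁c₁ ln(T_f/T₁) = 99.264 × ln(792.02/848) = -6.7787 J/K.
ΔS₂ = m₂c₂ ln(T_f/T₂) = 38.85 × ln(792.02/649) = 7.7373 J/K.
ΔS_total = -6.7787 + 7.7373 = 0.959 J/K.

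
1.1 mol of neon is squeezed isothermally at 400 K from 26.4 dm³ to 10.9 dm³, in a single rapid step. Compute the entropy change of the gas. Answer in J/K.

ΔS_gas = -8.09 J/K

Entropy is a state function, so ΔS_gas depends only on the end states.
For an isothermal ideal gas ΔS_gas = nR ln(V₂/V₁) = 1.1 × 8.314 × ln(10.9/26.4) = -8.09 J/K.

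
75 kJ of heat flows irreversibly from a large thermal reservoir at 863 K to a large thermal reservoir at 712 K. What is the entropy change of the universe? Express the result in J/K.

ΔS_total = 18.4 J/K

ΔS_hot = −Q/T_H = −75000/863 = -86.91 J/K and ΔS_cold = +Q/T_C = 75000/712 = 105.3 J/K.
ΔS_total = -86.91 + 105.3 = 18.4 J/K, positive as the second law requires.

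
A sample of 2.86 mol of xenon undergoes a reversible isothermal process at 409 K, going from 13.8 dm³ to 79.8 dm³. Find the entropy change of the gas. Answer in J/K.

ΔS_gas = 41.7 J/K

For an isothermal ideal gas ΔS_gas = nR ln(V₂/V₁) = 2.86 × 8.314 × ln(79.8/13.8) = 41.7 J/K.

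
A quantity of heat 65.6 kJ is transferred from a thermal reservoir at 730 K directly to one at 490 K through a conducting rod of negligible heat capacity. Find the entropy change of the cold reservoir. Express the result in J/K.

ΔS_cold = 134 J/K

The cold reservoir gains heat Q, so ΔS_cold = +Q/T_C = 65600/490 = 134 J/K.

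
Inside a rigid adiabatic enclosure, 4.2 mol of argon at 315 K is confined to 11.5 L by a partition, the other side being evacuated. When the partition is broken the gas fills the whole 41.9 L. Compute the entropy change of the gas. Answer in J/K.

No heat is exchanged and no work is done, so the ideal-gas temperature stays constant.
Entropy is a state function; using a reversible isothermal path, ΔS_gas = nR ln(V₂/V₁) = 4.2 × 8.314 × ln(41.9/11.5) = 45.1 J/K.

ΔS_gas = 45.1 J/K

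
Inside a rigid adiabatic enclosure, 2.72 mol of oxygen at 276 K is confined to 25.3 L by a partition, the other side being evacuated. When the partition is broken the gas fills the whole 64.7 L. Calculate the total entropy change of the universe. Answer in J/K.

ΔS_universe = 21.2 J/K

For an ideal gas in free expansion Q = 0 and W = 0, so T is unchanged.
Entropy is a state function; using a reversible isothermal path, ΔS_gas = nR ln(V₂/V₁) = 2.72 × 8.314 × ln(64.7/25.3) = 21.2 J/K.
The insulated surroundings exchange no heat, so ΔS_surr = 0 and ΔS_universe = ΔS_gas.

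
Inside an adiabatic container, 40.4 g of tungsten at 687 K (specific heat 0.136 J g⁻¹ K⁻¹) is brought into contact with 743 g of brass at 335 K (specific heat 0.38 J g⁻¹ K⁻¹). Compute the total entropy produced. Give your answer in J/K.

ΔS_total = 1.77 J/K

Energy balance: T_f = (m₁c₁T₁ + m₂c₂T₂)/(m₁c₁ + m₂c₂) = 341.72 K.
ΔS₁ = m₁c₁ ln(T_f/T₁) = 5.4944 × ln(341.72/687) = -3.837 J/K.
ΔS₂ = m₂c₂ ln(T_f/T₂) = 282.34 × ln(341.72/335) = 5.607 J/K.
ΔS_total = -3.837 + 5.607 = 1.77 J/K.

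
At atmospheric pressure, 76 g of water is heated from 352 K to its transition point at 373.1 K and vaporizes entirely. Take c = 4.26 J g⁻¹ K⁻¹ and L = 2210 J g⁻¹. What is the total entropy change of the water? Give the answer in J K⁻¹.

Warming step: ΔS₁ = m c ln(T_tr/T_i) = 76 × 4.26 × ln(373.1/352) = 18.85 J/K.
Phase change: ΔS₂ = +mL/T_tr = 76 × 2210 / 373.1 = 450.2 J/K.
ΔS_total = (18.85) + (450.2) = 469 J/K.

ΔS = 469 J/K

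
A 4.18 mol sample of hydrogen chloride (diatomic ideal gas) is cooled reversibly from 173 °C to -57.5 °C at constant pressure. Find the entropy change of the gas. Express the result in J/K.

ΔS = -88.4 J/K

In kelvin: T₁ = 446.15 K, T₂ = 215.65 K. At constant pressure, ΔS = nC_p ln(T₂/T₁) with C_p = 7R/2 = 29.1 J mol⁻¹ K⁻¹.
ΔS = 4.18 × 29.1 × ln(215.65/446.15) = -88.4 J/K.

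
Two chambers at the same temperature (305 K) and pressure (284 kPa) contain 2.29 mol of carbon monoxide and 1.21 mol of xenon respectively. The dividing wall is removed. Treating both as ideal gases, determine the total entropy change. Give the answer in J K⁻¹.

Mole fractions: x_A = 2.29/3.5 = 0.654, x_B = 0.346.
ΔS_mix = −R(n_A ln x_A + n_B ln x_B) = −8.314 × (2.29 ln 0.654 + 1.21 ln 0.346) = 18.8 J/K.

ΔS_mix = 18.8 J/K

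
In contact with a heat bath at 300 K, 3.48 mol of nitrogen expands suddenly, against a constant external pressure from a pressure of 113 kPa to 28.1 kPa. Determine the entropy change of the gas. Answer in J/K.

Entropy is a state function, so ΔS_gas depends only on the end states.
For an isothermal ideal gas ΔS_gas = nR ln(P₁/P₂) = 3.48 × 8.314 × ln(113/28.1) = 40.3 J/K.

ΔS_gas = 40.3 J/K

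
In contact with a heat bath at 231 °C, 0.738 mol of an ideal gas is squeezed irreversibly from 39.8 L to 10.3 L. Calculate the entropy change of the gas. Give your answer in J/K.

ΔS_gas = -8.29 J/K

Entropy is a state function, so ΔS_gas depends only on the end states.
For an isothermal ideal gas ΔS_gas = nR ln(V₂/V₁) = 0.738 × 8.314 × ln(10.3/39.8) = -8.29 J/K.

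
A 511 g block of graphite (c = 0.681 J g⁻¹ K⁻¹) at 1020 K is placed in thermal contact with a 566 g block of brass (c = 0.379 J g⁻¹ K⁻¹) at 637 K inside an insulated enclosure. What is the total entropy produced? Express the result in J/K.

Energy balance: T_f = (m₁c₁T₁ + m₂c₂T₂)/(m₁c₁ + m₂c₂) = 873.94 K.
ΔS₁ = m₁c₁ ln(T_f/T₁) = 347.991 × ln(873.94/1020) = -53.78 J/K.
ΔS₂ = m₂c₂ ln(T_f/T₂) = 214.514 × ln(873.94/637) = 67.84 J/K.
ΔS_total = -53.78 + 67.84 = 14.1 J/K.

ΔS_total = 14.1 J/K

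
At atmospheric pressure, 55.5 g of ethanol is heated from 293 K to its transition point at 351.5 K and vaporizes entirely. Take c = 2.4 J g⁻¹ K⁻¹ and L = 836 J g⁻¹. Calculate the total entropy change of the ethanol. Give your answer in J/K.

ΔS = 156 J/K

Warming step: ΔS₁ = m c ln(T_tr/T_i) = 55.5 × 2.4 × ln(351.5/293) = 24.25 J/K.
Phase change: ΔS₂ = +mL/T_tr = 55.5 × 836 / 351.5 = 132 J/K.
ΔS_total = (24.25) + (132) = 156 J/K.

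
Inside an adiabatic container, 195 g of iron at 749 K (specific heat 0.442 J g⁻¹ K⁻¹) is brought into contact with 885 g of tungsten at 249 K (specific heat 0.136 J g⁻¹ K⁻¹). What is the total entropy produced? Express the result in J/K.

ΔS_total = 30.8 J/K

Energy balance: T_f = (m₁c₁T₁ + m₂c₂T₂)/(m₁c₁ + m₂c₂) = 457.64 K.
ΔS₁ = m₁c₁ ln(T_f/T₁) = 86.19 × ln(457.64/749) = -42.46 J/K.
ΔS₂ = m₂c₂ ln(T_f/T₂) = 120.36 × ln(457.64/249) = 73.26 J/K.
ΔS_total = -42.46 + 73.26 = 30.8 J/K.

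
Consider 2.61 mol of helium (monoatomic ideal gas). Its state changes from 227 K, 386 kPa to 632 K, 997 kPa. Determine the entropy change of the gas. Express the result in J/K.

ΔS = nC_p ln(T₂/T₁) − nR ln(P₂/P₁), with C_p = 5R/2 = 20.79 J mol⁻¹ K⁻¹ for a monoatomic ideal gas.
ΔS = 2.61 × [20.79 × ln(632/227) − 8.314 × ln(997/386)] = 35 J/K.

ΔS = 35 J/K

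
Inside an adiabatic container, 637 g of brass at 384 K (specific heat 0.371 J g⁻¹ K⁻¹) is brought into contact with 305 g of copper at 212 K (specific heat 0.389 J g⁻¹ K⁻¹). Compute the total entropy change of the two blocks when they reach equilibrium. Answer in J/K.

ΔS_total = 12.9 J/K

Energy balance: T_f = (m₁c₁T₁ + m₂c₂T₂)/(m₁c₁ + m₂c₂) = 326.51 K.
ΔS₁ = m₁c₁ ln(T_f/T₁) = 236.327 × ln(326.51/384) = -38.33 J/K.
ΔS₂ = m₂c₂ ln(T_f/T₂) = 118.645 × ln(326.51/212) = 51.24 J/K.
ΔS_total = -38.33 + 51.24 = 12.9 J/K.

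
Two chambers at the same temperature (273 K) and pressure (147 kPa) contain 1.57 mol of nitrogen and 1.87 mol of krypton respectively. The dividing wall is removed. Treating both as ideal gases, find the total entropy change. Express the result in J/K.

ΔS_mix = 19.7 J/K

Mole fractions: x_A = 1.57/3.44 = 0.456, x_B = 0.544.
ΔS_mix = −R(n_A ln x_A + n_B ln x_B) = −8.314 × (1.57 ln 0.456 + 1.87 ln 0.544) = 19.7 J/K.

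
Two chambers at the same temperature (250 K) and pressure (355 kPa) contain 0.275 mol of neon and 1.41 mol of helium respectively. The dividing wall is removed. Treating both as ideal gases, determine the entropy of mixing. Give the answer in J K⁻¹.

Mole fractions: x_A = 0.275/1.69 = 0.163, x_B = 0.837.
ΔS_mix = −R(n_A ln x_A + n_B ln x_B) = −8.314 × (0.275 ln 0.163 + 1.41 ln 0.837) = 6.23 J/K.

ΔS_mix = 6.23 J/K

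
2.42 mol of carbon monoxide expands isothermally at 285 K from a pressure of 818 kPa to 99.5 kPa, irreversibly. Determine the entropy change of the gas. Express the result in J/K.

Entropy is a state function, so ΔS_gas depends only on the end states.
For an isothermal ideal gas ΔS_gas = nR ln(P₁/P₂) = 2.42 × 8.314 × ln(818/99.5) = 42.4 J/K.

ΔS_gas = 42.4 J/K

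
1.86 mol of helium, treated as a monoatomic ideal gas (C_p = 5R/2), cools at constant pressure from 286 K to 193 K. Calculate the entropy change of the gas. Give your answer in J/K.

At constant pressure, ΔS = nC_p ln(T₂/T₁) with C_p = 5R/2 = 20.79 J mol⁻¹ K⁻¹.
ΔS = 1.86 × 20.79 × ln(193/286) = -15.2 J/K.

ΔS = -15.2 J/K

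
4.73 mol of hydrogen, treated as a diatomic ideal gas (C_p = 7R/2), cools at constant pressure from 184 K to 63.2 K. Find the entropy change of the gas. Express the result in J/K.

At constant pressure, ΔS = nC_p ln(T₂/T₁) with C_p = 7R/2 = 29.1 J mol⁻¹ K⁻¹.
ΔS = 4.73 × 29.1 × ln(63.2/184) = -147 J/K.

ΔS = -147 J/K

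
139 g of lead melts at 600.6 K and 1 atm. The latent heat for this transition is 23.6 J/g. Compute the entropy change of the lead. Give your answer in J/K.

Heat absorbed by the substance: Q = mL = 139 × 23.6 = 3280.4 J.
At constant T, ΔS = Q_rev/T = 3280.4 / 600.6 = 5.46 J/K.

ΔS = 5.46 J/K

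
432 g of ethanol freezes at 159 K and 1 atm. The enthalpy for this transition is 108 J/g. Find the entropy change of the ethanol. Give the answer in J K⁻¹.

ΔS = -293 J/K

Heat released by the substance: Q = −mL = −432 × 108 = −46656 J.
At constant T, ΔS = Q_rev/T = −46656 / 159 = -293 J/K.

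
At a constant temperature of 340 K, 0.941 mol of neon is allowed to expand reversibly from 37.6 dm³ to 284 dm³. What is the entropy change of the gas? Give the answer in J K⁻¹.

ΔS_gas = 15.8 J/K

For an isothermal ideal gas ΔS_gas = nR ln(V₂/V₁) = 0.941 × 8.314 × ln(284/37.6) = 15.8 J/K.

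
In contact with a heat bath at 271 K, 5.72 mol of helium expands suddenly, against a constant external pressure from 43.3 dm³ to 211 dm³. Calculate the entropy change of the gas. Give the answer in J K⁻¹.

Entropy is a state function, so ΔS_gas depends only on the end states.
For an isothermal ideal gas ΔS_gas = nR ln(V₂/V₁) = 5.72 × 8.314 × ln(211/43.3) = 75.3 J/K.

ΔS_gas = 75.3 J/K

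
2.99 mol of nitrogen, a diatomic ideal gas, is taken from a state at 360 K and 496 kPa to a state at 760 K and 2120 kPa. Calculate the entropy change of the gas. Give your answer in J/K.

ΔS = nC_p ln(T₂/T₁) − nR ln(P₂/P₁), with C_p = 7R/2 = 29.1 J mol⁻¹ K⁻¹ for a diatomic ideal gas.
ΔS = 2.99 × [29.1 × ln(760/360) − 8.314 × ln(2120/496)] = 28.9 J/K.

ΔS = 28.9 J/K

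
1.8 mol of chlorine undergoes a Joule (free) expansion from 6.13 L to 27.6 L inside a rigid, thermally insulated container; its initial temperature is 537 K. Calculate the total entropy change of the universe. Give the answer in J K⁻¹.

No heat is exchanged and no work is done, so the ideal-gas temperature stays constant.
Entropy is a state function; using a reversible isothermal path, ΔS_gas = nR ln(V₂/V₁) = 1.8 × 8.314 × ln(27.6/6.13) = 22.5 J/K.
The insulated surroundings exchange no heat, so ΔS_surr = 0 and ΔS_universe = ΔS_gas.

ΔS_universe = 22.5 J/K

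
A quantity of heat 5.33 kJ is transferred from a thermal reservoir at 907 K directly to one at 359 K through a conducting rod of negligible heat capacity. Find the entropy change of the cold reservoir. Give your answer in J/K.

ΔS_cold = 14.8 J/K

The cold reservoir gains heat Q, so ΔS_cold = +Q/T_C = 5330/359 = 14.8 J/K.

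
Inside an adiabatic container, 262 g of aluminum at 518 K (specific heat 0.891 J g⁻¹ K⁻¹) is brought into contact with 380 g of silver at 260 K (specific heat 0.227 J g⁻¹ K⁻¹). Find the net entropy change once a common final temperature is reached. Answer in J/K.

ΔS_total = 13.3 J/K

Energy balance: T_f = (m₁c₁T₁ + m₂c₂T₂)/(m₁c₁ + m₂c₂) = 448.39 K.
ΔS₁ = m₁c₁ ln(T_f/T₁) = 233.442 × ln(448.39/518) = -33.69 J/K.
ΔS₂ = m₂c₂ ln(T_f/T₂) = 86.26 × ln(448.39/260) = 47.01 J/K.
ΔS_total = -33.69 + 47.01 = 13.3 J/K.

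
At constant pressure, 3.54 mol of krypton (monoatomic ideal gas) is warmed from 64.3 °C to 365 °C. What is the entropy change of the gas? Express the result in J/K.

In kelvin: T₁ = 337.45 K, T₂ = 638.15 K. At constant pressure, ΔS = nC_p ln(T₂/T₁) with C_p = 5R/2 = 20.79 J mol⁻¹ K⁻¹.
ΔS = 3.54 × 20.79 × ln(638.15/337.45) = 46.9 J/K.

ΔS = 46.9 J/K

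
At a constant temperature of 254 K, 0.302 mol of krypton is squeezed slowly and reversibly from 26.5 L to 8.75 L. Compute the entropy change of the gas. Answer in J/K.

For an isothermal ideal gas ΔS_gas = nR ln(V₂/V₁) = 0.302 × 8.314 × ln(8.75/26.5) = -2.78 J/K.

ΔS_gas = -2.78 J/K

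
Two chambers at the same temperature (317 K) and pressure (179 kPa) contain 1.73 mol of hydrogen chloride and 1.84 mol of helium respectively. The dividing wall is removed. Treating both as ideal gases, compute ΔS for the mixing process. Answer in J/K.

ΔS_mix = 20.6 J/K

Mole fractions: x_A = 1.73/3.57 = 0.485, x_B = 0.515.
ΔS_mix = −R(n_A ln x_A + n_B ln x_B) = −8.314 × (1.73 ln 0.485 + 1.84 ln 0.515) = 20.6 J/K.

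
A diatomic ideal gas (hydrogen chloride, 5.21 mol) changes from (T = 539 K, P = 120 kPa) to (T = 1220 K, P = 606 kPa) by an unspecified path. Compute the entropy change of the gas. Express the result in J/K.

ΔS = 53.7 J/K

ΔS = nC_p ln(T₂/T₁) − nR ln(P₂/P₁), with C_p = 7R/2 = 29.1 J mol⁻¹ K⁻¹ for a diatomic ideal gas.
ΔS = 5.21 × [29.1 × ln(1220/539) − 8.314 × ln(606/120)] = 53.7 J/K.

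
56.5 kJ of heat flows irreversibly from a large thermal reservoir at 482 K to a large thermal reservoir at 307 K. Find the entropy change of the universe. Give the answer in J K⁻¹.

ΔS_total = 66.8 J/K

ΔS_hot = −Q/T_H = −56500/482 = -117.2 J/K and ΔS_cold = +Q/T_C = 56500/307 = 184 J/K.
ΔS_total = -117.2 + 184 = 66.8 J/K, positive as the second law requires.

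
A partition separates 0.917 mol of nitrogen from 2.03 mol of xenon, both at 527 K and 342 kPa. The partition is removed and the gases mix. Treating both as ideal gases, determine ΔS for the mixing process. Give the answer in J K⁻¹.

ΔS_mix = 15.2 J/K

Mole fractions: x_A = 0.917/2.95 = 0.311, x_B = 0.689.
ΔS_mix = −R(n_A ln x_A + n_B ln x_B) = −8.314 × (0.917 ln 0.311 + 2.03 ln 0.689) = 15.2 J/K.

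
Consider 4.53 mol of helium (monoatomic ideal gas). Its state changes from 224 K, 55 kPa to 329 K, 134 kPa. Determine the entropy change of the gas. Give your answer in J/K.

ΔS = 2.66 J/K

ΔS = nC_p ln(T₂/T₁) − nR ln(P₂/P₁), with C_p = 5R/2 = 20.79 J mol⁻¹ K⁻¹ for a monoatomic ideal gas.
ΔS = 4.53 × [20.79 × ln(329/224) − 8.314 × ln(134/55)] = 2.66 J/K.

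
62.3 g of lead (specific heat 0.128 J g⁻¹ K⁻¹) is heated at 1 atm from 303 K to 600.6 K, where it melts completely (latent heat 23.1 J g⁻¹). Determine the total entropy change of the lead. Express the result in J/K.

Warming step: ΔS₁ = m c ln(T_tr/T_i) = 62.3 × 0.128 × ln(600.6/303) = 5.456 J/K.
Phase change: ΔS₂ = +mL/T_tr = 62.3 × 23.1 / 600.6 = 2.396 J/K.
ΔS_total = (5.456) + (2.396) = 7.85 J/K.

ΔS = 7.85 J/K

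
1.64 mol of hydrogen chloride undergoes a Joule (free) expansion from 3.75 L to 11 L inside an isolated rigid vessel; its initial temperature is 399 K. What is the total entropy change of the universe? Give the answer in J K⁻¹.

For an ideal gas in free expansion Q = 0 and W = 0, so T is unchanged.
Entropy is a state function; using a reversible isothermal path, ΔS_gas = nR ln(V₂/V₁) = 1.64 × 8.314 × ln(11/3.75) = 14.7 J/K.
The insulated surroundings exchange no heat, so ΔS_surr = 0 and ΔS_universe = ΔS_gas.

ΔS_universe = 14.7 J/K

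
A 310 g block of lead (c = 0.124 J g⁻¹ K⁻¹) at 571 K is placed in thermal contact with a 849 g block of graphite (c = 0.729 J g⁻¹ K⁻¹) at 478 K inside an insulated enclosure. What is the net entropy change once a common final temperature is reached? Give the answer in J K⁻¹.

ΔS_total = 0.603 J/K

Energy balance: T_f = (m₁c₁T₁ + m₂c₂T₂)/(m₁c₁ + m₂c₂) = 483.44 K.
ΔS₁ = m₁c₁ ln(T_f/T₁) = 38.44 × ln(483.44/571) = -6.399 J/K.
ΔS₂ = m₂c₂ ln(T_f/T₂) = 618.921 × ln(483.44/478) = 7.002 J/K.
ΔS_total = -6.399 + 7.002 = 0.603 J/K.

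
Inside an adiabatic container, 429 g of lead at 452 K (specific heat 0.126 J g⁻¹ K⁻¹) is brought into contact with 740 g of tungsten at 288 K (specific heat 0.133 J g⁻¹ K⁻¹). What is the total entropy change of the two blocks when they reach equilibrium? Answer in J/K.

Energy balance: T_f = (m₁c₁T₁ + m₂c₂T₂)/(m₁c₁ + m₂c₂) = 346.14 K.
ΔS₁ = m₁c₁ ln(T_f/T₁) = 54.054 × ln(346.14/452) = -14.424 J/K.
ΔS₂ = m₂c₂ ln(T_f/T₂) = 98.42 × ln(346.14/288) = 18.098 J/K.
ΔS_total = -14.424 + 18.098 = 3.67 J/K.

ΔS_total = 3.67 J/K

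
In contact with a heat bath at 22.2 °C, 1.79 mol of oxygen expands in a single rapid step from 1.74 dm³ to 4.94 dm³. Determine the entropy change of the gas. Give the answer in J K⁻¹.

ΔS_gas = 15.5 J/K

Entropy is a state function, so ΔS_gas depends only on the end states.
For an isothermal ideal gas ΔS_gas = nR ln(V₂/V₁) = 1.79 × 8.314 × ln(4.94/1.74) = 15.5 J/K.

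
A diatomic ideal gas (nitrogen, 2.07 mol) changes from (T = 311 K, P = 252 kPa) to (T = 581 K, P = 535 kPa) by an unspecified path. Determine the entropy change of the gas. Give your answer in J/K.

ΔS = 24.7 J/K

ΔS = nC_p ln(T₂/T₁) − nR ln(P₂/P₁), with C_p = 7R/2 = 29.1 J mol⁻¹ K⁻¹ for a diatomic ideal gas.
ΔS = 2.07 × [29.1 × ln(581/311) − 8.314 × ln(535/252)] = 24.7 J/K.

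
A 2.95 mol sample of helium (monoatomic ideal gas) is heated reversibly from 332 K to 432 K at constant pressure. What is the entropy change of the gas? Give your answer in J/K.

At constant pressure, ΔS = nC_p ln(T₂/T₁) with C_p = 5R/2 = 20.79 J mol⁻¹ K⁻¹.
ΔS = 2.95 × 20.79 × ln(432/332) = 16.1 J/K.

ΔS = 16.1 J/K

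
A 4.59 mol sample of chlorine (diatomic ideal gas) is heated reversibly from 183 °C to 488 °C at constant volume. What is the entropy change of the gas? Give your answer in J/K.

ΔS = 48.8 J/K

In kelvin: T₁ = 456.15 K, T₂ = 761.15 K. At constant volume, ΔS = nC_V ln(T₂/T₁) with C_V = 5R/2 = 20.79 J mol⁻¹ K⁻¹.
ΔS = 4.59 × 20.79 × ln(761.15/456.15) = 48.8 J/K.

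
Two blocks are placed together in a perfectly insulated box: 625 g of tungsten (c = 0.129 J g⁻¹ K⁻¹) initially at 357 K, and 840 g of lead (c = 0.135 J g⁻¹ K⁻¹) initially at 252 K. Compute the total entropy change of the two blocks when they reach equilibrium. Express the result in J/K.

ΔS_total = 2.9 J/K

Energy balance: T_f = (m₁c₁T₁ + m₂c₂T₂)/(m₁c₁ + m₂c₂) = 295.63 K.
ΔS₁ = m₁c₁ ln(T_f/T₁) = 80.625 × ln(295.63/357) = -15.21 J/K.
ΔS₂ = m₂c₂ ln(T_f/T₂) = 113.4 × ln(295.63/252) = 18.11 J/K.
ΔS_total = -15.21 + 18.11 = 2.9 J/K.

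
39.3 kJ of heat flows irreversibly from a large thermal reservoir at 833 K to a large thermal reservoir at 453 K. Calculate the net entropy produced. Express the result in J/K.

ΔS_hot = −Q/T_H = −39300/833 = -47.18 J/K and ΔS_cold = +Q/T_C = 39300/453 = 86.75 J/K.
ΔS_total = -47.18 + 86.75 = 39.6 J/K, positive as the second law requires.

ΔS_total = 39.6 J/K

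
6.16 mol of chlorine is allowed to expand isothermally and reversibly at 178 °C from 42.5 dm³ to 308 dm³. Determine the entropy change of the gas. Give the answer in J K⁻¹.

ΔS_gas = 101 J/K

For an isothermal ideal gas ΔS_gas = nR ln(V₂/V₁) = 6.16 × 8.314 × ln(308/42.5) = 101 J/K.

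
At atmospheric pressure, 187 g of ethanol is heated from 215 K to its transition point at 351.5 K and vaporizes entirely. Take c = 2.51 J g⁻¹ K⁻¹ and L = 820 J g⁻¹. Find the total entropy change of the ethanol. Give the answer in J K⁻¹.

Warming step: ΔS₁ = m c ln(T_tr/T_i) = 187 × 2.51 × ln(351.5/215) = 230.7 J/K.
Phase change: ΔS₂ = +mL/T_tr = 187 × 820 / 351.5 = 436.2 J/K.
ΔS_total = (230.7) + (436.2) = 667 J/K.

ΔS = 667 J/K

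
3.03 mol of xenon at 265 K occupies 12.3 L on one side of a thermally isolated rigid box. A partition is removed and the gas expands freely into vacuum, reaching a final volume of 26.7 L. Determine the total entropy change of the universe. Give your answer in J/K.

For an ideal gas in free expansion Q = 0 and W = 0, so T is unchanged.
Entropy is a state function; using a reversible isothermal path, ΔS_gas = nR ln(V₂/V₁) = 3.03 × 8.314 × ln(26.7/12.3) = 19.5 J/K.
The insulated surroundings exchange no heat, so ΔS_surr = 0 and ΔS_universe = ΔS_gas.

ΔS_universe = 19.5 J/K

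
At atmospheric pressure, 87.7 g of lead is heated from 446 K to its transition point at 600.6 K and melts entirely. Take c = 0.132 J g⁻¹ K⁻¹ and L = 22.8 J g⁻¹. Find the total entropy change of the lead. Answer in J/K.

ΔS = 6.77 J/K

Warming step: ΔS₁ = m c ln(T_tr/T_i) = 87.7 × 0.132 × ln(600.6/446) = 3.445 J/K.
Phase change: ΔS₂ = +mL/T_tr = 87.7 × 22.8 / 600.6 = 3.329 J/K.
ΔS_total = (3.445) + (3.329) = 6.77 J/K.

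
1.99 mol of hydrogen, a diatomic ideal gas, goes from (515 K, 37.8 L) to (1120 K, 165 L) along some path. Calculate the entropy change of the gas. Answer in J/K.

Entropy is a state function: ΔS = nC_V ln(T₂/T₁) + nR ln(V₂/V₁), with C_V = 5R/2 = 20.79 J mol⁻¹ K⁻¹ for a diatomic ideal gas.
ΔS = 1.99 × [20.79 × ln(1120/515) + 8.314 × ln(165/37.8)] = 56.5 J/K.

ΔS = 56.5 J/K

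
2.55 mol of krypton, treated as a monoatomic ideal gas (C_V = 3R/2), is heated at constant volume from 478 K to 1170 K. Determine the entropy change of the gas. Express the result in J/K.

At constant volume, ΔS = nC_V ln(T₂/T₁) with C_V = 3R/2 = 12.47 J mol⁻¹ K⁻¹.
ΔS = 2.55 × 12.47 × ln(1170/478) = 28.5 J/K.

ΔS = 28.5 J/K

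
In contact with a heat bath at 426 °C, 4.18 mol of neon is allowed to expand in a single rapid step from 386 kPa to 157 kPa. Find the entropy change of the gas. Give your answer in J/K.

ΔS_gas = 31.3 J/K

Entropy is a state function, so ΔS_gas depends only on the end states.
For an isothermal ideal gas ΔS_gas = nR ln(P₁/P₂) = 4.18 × 8.314 × ln(386/157) = 31.3 J/K.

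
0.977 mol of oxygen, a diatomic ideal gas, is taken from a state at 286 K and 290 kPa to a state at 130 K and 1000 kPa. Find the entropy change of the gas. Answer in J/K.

ΔS = nC_p ln(T₂/T₁) − nR ln(P₂/P₁), with C_p = 7R/2 = 29.1 J mol⁻¹ K⁻¹ for a diatomic ideal gas.
ΔS = 0.977 × [29.1 × ln(130/286) − 8.314 × ln(1000/290)] = -32.5 J/K.

ΔS = -32.5 J/K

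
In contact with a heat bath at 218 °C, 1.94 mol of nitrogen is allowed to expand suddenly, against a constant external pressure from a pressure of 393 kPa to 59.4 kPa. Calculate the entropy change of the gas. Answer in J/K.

ΔS_gas = 30.5 J/K

Entropy is a state function, so ΔS_gas depends only on the end states.
For an isothermal ideal gas ΔS_gas = nR ln(P₁/P₂) = 1.94 × 8.314 × ln(393/59.4) = 30.5 J/K.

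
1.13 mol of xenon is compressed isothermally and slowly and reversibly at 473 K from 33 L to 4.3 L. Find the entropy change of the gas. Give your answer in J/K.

For an isothermal ideal gas ΔS_gas = nR ln(V₂/V₁) = 1.13 × 8.314 × ln(4.3/33) = -19.1 J/K.

ΔS_gas = -19.1 J/K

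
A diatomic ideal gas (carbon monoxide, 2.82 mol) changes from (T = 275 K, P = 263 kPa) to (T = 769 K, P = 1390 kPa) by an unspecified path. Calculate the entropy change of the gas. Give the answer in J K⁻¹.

ΔS = 45.3 J/K

ΔS = nC_p ln(T₂/T₁) − nR ln(P₂/P₁), with C_p = 7R/2 = 29.1 J mol⁻¹ K⁻¹ for a diatomic ideal gas.
ΔS = 2.82 × [29.1 × ln(769/275) − 8.314 × ln(1390/263)] = 45.3 J/K.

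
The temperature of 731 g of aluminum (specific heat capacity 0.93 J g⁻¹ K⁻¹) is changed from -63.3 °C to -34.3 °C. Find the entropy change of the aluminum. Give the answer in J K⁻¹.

ΔS = 88 J/K

In kelvin: T₁ = 209.85 K, T₂ = 238.85 K. ΔS = ∫dQ_rev/T = m c ln(T₂/T₁) = 731 × 0.93 × ln(238.85/209.85) = 88 J/K.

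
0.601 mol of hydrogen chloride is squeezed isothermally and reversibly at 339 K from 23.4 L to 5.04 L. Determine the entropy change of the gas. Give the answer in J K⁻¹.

ΔS_gas = -7.67 J/K

For an isothermal ideal gas ΔS_gas = nR ln(V₂/V₁) = 0.601 × 8.314 × ln(5.04/23.4) = -7.67 J/K.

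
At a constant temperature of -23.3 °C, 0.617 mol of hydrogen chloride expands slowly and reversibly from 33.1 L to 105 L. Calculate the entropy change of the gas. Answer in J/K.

ΔS_gas = 5.92 J/K

For an isothermal ideal gas ΔS_gas = nR ln(V₂/V₁) = 0.617 × 8.314 × ln(105/33.1) = 5.92 J/K.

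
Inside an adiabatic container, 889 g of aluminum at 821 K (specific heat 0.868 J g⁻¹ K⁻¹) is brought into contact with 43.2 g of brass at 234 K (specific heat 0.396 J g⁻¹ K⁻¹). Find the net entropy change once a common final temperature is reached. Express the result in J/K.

ΔS_total = 9.15 J/K

Energy balance: T_f = (m₁c₁T₁ + m₂c₂T₂)/(m₁c₁ + m₂c₂) = 808.27 K.
ΔS₁ = m₁c₁ ln(T_f/T₁) = 771.652 × ln(808.27/821) = -12.06 J/K.
ΔS₂ = m₂c₂ ln(T_f/T₂) = 17.1072 × ln(808.27/234) = 21.21 J/K.
ΔS_total = -12.06 + 21.21 = 9.15 J/K.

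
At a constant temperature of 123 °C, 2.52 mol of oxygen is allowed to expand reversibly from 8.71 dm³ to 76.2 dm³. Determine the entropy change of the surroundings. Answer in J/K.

ΔS_surr = -45.4 J/K

For an isothermal ideal gas ΔS_gas = nR ln(V₂/V₁) = 2.52 × 8.314 × ln(76.2/8.71) = 45.4 J/K.
The process is reversible, so ΔS_surr = −ΔS_gas = -45.4 J/K and ΔS_universe = 0.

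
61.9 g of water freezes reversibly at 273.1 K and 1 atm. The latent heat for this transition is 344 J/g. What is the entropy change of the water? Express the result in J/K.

ΔS = -78 J/K

Heat released by the substance: Q = −mL = −61.9 × 344 = −21293.6 J.
At constant T, ΔS = Q_rev/T = −21293.6 / 273.1 = -78 J/K.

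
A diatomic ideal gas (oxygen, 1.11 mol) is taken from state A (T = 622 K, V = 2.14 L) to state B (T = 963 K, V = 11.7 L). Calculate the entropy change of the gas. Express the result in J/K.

Entropy is a state function: ΔS = nC_V ln(T₂/T₁) + nR ln(V₂/V₁), with C_V = 5R/2 = 20.79 J mol⁻¹ K⁻¹ for a diatomic ideal gas.
ΔS = 1.11 × [20.79 × ln(963/622) + 8.314 × ln(11.7/2.14)] = 25.8 J/K.

ΔS = 25.8 J/K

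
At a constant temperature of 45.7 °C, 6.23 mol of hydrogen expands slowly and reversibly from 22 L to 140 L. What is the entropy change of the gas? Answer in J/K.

ΔS_gas = 95.9 J/K

For an isothermal ideal gas ΔS_gas = nR ln(V₂/V₁) = 6.23 × 8.314 × ln(140/22) = 95.9 J/K.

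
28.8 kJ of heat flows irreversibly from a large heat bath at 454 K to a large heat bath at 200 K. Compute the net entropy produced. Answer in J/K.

ΔS_hot = −Q/T_H = −28800/454 = -63.44 J/K and ΔS_cold = +Q/T_C = 28800/200 = 144 J/K.
ΔS_total = -63.44 + 144 = 80.6 J/K, positive as the second law requires.

ΔS_total = 80.6 J/K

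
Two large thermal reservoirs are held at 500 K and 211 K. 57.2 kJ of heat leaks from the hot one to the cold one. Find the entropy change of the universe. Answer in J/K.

ΔS_total = 157 J/K

ΔS_hot = −Q/T_H = −57200/500 = -114.4 J/K and ΔS_cold = +Q/T_C = 57200/211 = 271.1 J/K.
ΔS_total = -114.4 + 271.1 = 157 J/K, positive as the second law requires.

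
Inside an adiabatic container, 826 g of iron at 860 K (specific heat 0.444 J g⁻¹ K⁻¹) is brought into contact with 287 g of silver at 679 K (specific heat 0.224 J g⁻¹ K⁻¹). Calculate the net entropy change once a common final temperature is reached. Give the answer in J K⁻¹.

Energy balance: T_f = (m₁c₁T₁ + m₂c₂T₂)/(m₁c₁ + m₂c₂) = 833 K.
ΔS₁ = m₁c₁ ln(T_f/T₁) = 366.744 × ln(833/860) = -11.7 J/K.
ΔS₂ = m₂c₂ ln(T_f/T₂) = 64.288 × ln(833/679) = 13.14 J/K.
ΔS_total = -11.7 + 13.14 = 1.44 J/K.

ΔS_total = 1.44 J/K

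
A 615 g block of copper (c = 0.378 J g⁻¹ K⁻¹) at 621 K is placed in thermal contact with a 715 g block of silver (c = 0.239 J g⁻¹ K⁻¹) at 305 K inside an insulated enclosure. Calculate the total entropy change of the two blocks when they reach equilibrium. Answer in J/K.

ΔS_total = 23.6 J/K

Energy balance: T_f = (m₁c₁T₁ + m₂c₂T₂)/(m₁c₁ + m₂c₂) = 487.12 K.
ΔS₁ = m₁c₁ ln(T_f/T₁) = 232.47 × ln(487.12/621) = -56.45 J/K.
ΔS₂ = m₂c₂ ln(T_f/T₂) = 170.885 × ln(487.12/305) = 80.01 J/K.
ΔS_total = -56.45 + 80.01 = 23.6 J/K.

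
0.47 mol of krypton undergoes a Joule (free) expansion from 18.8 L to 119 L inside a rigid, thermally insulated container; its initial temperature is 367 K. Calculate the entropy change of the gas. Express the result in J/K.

ΔS_gas = 7.21 J/K

For an ideal gas in free expansion Q = 0 and W = 0, so T is unchanged.
Entropy is a state function; using a reversible isothermal path, ΔS_gas = nR ln(V₂/V₁) = 0.47 × 8.314 × ln(119/18.8) = 7.21 J/K.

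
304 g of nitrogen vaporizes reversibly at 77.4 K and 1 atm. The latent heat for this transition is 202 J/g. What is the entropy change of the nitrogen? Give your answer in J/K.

ΔS = 793 J/K

Heat absorbed by the substance: Q = mL = 304 × 202 = 61408 J.
At constant T, ΔS = Q_rev/T = 61408 / 77.4 = 793 J/K.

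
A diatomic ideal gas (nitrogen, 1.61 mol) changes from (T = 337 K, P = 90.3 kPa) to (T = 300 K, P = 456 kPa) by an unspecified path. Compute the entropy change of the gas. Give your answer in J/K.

ΔS = nC_p ln(T₂/T₁) − nR ln(P₂/P₁), with C_p = 7R/2 = 29.1 J mol⁻¹ K⁻¹ for a diatomic ideal gas.
ΔS = 1.61 × [29.1 × ln(300/337) − 8.314 × ln(456/90.3)] = -27.1 J/K.

ΔS = -27.1 J/K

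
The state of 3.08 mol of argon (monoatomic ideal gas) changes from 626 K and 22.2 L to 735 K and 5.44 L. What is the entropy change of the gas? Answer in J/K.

Entropy is a state function: ΔS = nC_V ln(T₂/T₁) + nR ln(V₂/V₁), with C_V = 3R/2 = 12.47 J mol⁻¹ K⁻¹ for a monoatomic ideal gas.
ΔS = 3.08 × [12.47 × ln(735/626) + 8.314 × ln(5.44/22.2)] = -29.8 J/K.

ΔS = -29.8 J/K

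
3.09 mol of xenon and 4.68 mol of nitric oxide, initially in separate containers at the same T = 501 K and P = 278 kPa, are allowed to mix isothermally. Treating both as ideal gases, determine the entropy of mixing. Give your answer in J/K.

ΔS_mix = 43.4 J/K

Mole fractions: x_A = 3.09/7.77 = 0.398, x_B = 0.602.
ΔS_mix = −R(n_A ln x_A + n_B ln x_B) = −8.314 × (3.09 ln 0.398 + 4.68 ln 0.602) = 43.4 J/K.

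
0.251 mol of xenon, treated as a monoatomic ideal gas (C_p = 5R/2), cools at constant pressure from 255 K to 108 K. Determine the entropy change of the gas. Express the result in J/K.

At constant pressure, ΔS = nC_p ln(T₂/T₁) with C_p = 5R/2 = 20.79 J mol⁻¹ K⁻¹.
ΔS = 0.251 × 20.79 × ln(108/255) = -4.48 J/K.

ΔS = -4.48 J/K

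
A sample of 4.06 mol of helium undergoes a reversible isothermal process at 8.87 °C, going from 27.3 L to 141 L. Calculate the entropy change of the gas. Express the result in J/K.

For an isothermal ideal gas ΔS_gas = nR ln(V₂/V₁) = 4.06 × 8.314 × ln(141/27.3) = 55.4 J/K.

ΔS_gas = 55.4 J/K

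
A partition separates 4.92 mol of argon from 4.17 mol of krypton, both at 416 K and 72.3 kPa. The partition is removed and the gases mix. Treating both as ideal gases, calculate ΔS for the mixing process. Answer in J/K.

Mole fractions: x_A = 4.92/9.09 = 0.541, x_B = 0.459.
ΔS_mix = −R(n_A ln x_A + n_B ln x_B) = −8.314 × (4.92 ln 0.541 + 4.17 ln 0.459) = 52.1 J/K.

ΔS_mix = 52.1 J/K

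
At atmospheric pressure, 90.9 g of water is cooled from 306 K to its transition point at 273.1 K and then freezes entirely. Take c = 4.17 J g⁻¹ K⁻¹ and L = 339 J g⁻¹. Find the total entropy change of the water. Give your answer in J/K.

Cooling step: ΔS₁ = m c ln(T_tr/T_i) = 90.9 × 4.17 × ln(273.1/306) = -43.12 J/K.
Phase change: ΔS₂ = −mL/T_tr = −90.9 × 339 / 273.1 = -112.8 J/K.
ΔS_total = (-43.12) + (-112.8) = -156 J/K.

ΔS = -156 J/K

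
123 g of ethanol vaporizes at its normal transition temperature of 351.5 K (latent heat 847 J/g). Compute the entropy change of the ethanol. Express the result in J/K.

ΔS = 296 J/K

Heat absorbed by the substance: Q = mL = 123 × 847 = 104181 J.
At constant T, ΔS = Q_rev/T = 104181 / 351.5 = 296 J/K.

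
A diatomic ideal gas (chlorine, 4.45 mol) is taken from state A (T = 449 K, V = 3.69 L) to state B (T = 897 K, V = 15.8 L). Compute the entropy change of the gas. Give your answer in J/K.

ΔS = 118 J/K

Entropy is a state function: ΔS = nC_V ln(T₂/T₁) + nR ln(V₂/V₁), with C_V = 5R/2 = 20.79 J mol⁻¹ K⁻¹ for a diatomic ideal gas.
ΔS = 4.45 × [20.79 × ln(897/449) + 8.314 × ln(15.8/3.69)] = 118 J/K.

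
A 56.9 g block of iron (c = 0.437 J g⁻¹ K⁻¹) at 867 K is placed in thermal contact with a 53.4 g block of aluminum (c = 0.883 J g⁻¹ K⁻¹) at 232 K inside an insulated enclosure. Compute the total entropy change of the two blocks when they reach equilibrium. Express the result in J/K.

Energy balance: T_f = (m₁c₁T₁ + m₂c₂T₂)/(m₁c₁ + m₂c₂) = 451.24 K.
ΔS₁ = m₁c₁ ln(T_f/T₁) = 24.8653 × ln(451.24/867) = -16.24 J/K.
ΔS₂ = m₂c₂ ln(T_f/T₂) = 47.1522 × ln(451.24/232) = 31.37 J/K.
ΔS_total = -16.24 + 31.37 = 15.1 J/K.

ΔS_total = 15.1 J/K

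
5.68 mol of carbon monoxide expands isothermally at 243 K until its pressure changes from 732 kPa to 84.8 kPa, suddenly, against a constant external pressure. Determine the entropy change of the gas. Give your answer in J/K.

Entropy is a state function, so ΔS_gas depends only on the end states.
For an isothermal ideal gas ΔS_gas = nR ln(P₁/P₂) = 5.68 × 8.314 × ln(732/84.8) = 102 J/K.

ΔS_gas = 102 J/K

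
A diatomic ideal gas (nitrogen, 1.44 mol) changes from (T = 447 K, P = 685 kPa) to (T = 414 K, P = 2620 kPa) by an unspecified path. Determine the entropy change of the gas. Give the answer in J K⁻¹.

ΔS = nC_p ln(T₂/T₁) − nR ln(P₂/P₁), with C_p = 7R/2 = 29.1 J mol⁻¹ K⁻¹ for a diatomic ideal gas.
ΔS = 1.44 × [29.1 × ln(414/447) − 8.314 × ln(2620/685)] = -19.3 J/K.

ΔS = -19.3 J/K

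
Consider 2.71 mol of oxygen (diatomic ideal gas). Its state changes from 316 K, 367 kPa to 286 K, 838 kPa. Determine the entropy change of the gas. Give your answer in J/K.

ΔS = nC_p ln(T₂/T₁) − nR ln(P₂/P₁), with C_p = 7R/2 = 29.1 J mol⁻¹ K⁻¹ for a diatomic ideal gas.
ΔS = 2.71 × [29.1 × ln(286/316) − 8.314 × ln(838/367)] = -26.5 J/K.

ΔS = -26.5 J/K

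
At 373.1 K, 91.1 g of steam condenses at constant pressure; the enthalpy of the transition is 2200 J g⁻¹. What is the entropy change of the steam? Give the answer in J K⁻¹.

ΔS = -537 J/K

Heat released by the substance: Q = −mL = −91.1 × 2200 = −200420 J.
At constant T, ΔS = Q_rev/T = −200420 / 373.1 = -537 J/K.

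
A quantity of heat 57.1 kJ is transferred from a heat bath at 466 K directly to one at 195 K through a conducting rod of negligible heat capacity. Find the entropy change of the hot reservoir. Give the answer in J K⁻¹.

The hot reservoir loses heat Q, so ΔS_hot = −Q/T_H = −57100/466 = -123 J/K.

ΔS_hot = -123 J/K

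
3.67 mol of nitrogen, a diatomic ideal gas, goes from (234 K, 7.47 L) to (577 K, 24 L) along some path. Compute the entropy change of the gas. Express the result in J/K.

ΔS = 104 J/K

Entropy is a state function: ΔS = nC_V ln(T₂/T₁) + nR ln(V₂/V₁), with C_V = 5R/2 = 20.79 J mol⁻¹ K⁻¹ for a diatomic ideal gas.
ΔS = 3.67 × [20.79 × ln(577/234) + 8.314 × ln(24/7.47)] = 104 J/K.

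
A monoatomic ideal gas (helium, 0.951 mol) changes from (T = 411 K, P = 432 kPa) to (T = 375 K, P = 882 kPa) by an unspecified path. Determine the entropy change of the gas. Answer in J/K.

ΔS = nC_p ln(T₂/T₁) − nR ln(P₂/P₁), with C_p = 5R/2 = 20.79 J mol⁻¹ K⁻¹ for a monoatomic ideal gas.
ΔS = 0.951 × [20.79 × ln(375/411) − 8.314 × ln(882/432)] = -7.46 J/K.

ΔS = -7.46 J/K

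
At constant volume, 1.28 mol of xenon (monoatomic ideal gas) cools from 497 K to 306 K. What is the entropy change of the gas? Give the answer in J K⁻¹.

ΔS = -7.74 J/K

At constant volume, ΔS = nC_V ln(T₂/T₁) with C_V = 3R/2 = 12.47 J mol⁻¹ K⁻¹.
ΔS = 1.28 × 12.47 × ln(306/497) = -7.74 J/K.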